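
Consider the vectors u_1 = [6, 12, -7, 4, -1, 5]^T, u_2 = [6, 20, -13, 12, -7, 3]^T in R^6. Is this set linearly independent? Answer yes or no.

Form the matrix with these vectors as rows and row reduce.
R2 ← R2 − R1: [0, 8, -6, 8, -6, -2]
2 nonzero rows, so the 2 vectors span a space of dimension 2.
Since 2 = 2, the vectors are linearly independent.

yes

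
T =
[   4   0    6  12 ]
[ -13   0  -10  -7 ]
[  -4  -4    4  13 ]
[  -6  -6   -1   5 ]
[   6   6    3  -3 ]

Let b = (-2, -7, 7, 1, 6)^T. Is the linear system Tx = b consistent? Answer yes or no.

no

Row reduce the augmented matrix [T | b].
R2 ← R2 + (13/4)·R1: [0, 0, 19/2, 32, -27/2]
R3 ← R3 + R1: [0, -4, 10, 25, 5]
R4 ← R4 + (3/2)·R1: [0, -6, 8, 23, -2]
R5 ← R5 − (3/2)·R1: [0, 6, -6, -21, 9]
Swap R2 ↔ R3
R4 ← R4 − (3/2)·R2: [0, 0, -7, -29/2, -19/2]
R5 ← R5 + (3/2)·R2: [0, 0, 9, 33/2, 33/2]
R4 ← R4 + (14/19)·R3: [0, 0, 0, 345/38, -739/38]
R5 ← R5 − (18/19)·R3: [0, 0, 0, -525/38, 1113/38]
R5 ← R5 + (35/23)·R4: [0, 0, 0, 0, -7/23]
The echelon form has 5 nonzero rows; the last pivot sits in the augmented column, so rank(T) = 4 but rank([T|b]) = 5.
Since the ranks differ, the system is inconsistent.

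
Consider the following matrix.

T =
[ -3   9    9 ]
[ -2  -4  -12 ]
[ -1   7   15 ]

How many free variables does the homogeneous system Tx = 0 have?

Row reduce to echelon form.
R2 ← R2 − (2/3)·R1: [0, -10, -18]
R3 ← R3 − (1/3)·R1: [0, 4, 12]
R3 ← R3 + (2/5)·R2: [0, 0, 24/5]
3 nonzero rows, so rank(T) = 3.
T has 3 columns; by rank–nullity, nullity = 3 − 3 = 0.

0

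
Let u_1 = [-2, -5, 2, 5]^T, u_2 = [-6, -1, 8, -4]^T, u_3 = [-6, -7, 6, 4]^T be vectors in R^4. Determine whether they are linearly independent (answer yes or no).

yes

Form the matrix with these vectors as rows and row reduce.
R2 ← R2 − (3)·R1: [0, 14, 2, -19]
R3 ← R3 − (3)·R1: [0, 8, 0, -11]
R3 ← R3 − (4/7)·R2: [0, 0, -8/7, -1/7]
3 nonzero rows, so the 3 vectors span a space of dimension 3.
Since 3 = 3, the vectors are linearly independent.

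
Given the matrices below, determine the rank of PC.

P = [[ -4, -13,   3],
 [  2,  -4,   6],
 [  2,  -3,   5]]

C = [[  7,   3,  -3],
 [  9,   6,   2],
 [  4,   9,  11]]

3

First compute PC:
[[-133, -63,  19],
 [  2,  36,  52],
 [  7,  33,  43]]
Now row reduce the product.
R2 ← R2 + (2/133)·R1: [0, 666/19, 366/7]
R3 ← R3 + (1/19)·R1: [0, 564/19, 44]
R3 ← R3 − (94/111)·R2: [0, 0, -72/259]
3 nonzero rows, so rank(PC) = 3.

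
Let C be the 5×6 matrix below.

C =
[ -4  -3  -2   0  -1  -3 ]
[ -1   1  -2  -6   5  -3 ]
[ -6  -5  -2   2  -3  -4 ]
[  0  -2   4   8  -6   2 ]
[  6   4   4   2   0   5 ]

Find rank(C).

3

Row reduce to echelon form.
R2 ← R2 − (1/4)·R1: [0, 7/4, -3/2, -6, 21/4, -9/4]
R3 ← R3 − (3/2)·R1: [0, -1/2, 1, 2, -3/2, 1/2]
R5 ← R5 + (3/2)·R1: [0, -1/2, 1, 2, -3/2, 1/2]
R3 ← R3 + (2/7)·R2: [0, 0, 4/7, 2/7, 0, -1/7]
R4 ← R4 + (8/7)·R2: [0, 0, 16/7, 8/7, 0, -4/7]
R5 ← R5 + (2/7)·R2: [0, 0, 4/7, 2/7, 0, -1/7]
R4 ← R4 − (4)·R3: [0, 0, 0, 0, 0, 0]
R5 ← R5 − R3: [0, 0, 0, 0, 0, 0]
Echelon form has 3 nonzero rows, so rank(C) = 3.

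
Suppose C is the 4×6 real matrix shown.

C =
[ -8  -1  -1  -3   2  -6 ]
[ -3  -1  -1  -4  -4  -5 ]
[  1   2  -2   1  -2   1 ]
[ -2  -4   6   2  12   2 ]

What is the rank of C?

Row reduce to echelon form.
R2 ← R2 − (3/8)·R1: [0, -5/8, -5/8, -23/8, -19/4, -11/4]
R3 ← R3 + (1/8)·R1: [0, 15/8, -17/8, 5/8, -7/4, 1/4]
R4 ← R4 − (1/4)·R1: [0, -15/4, 25/4, 11/4, 23/2, 7/2]
R3 ← R3 + (3)·R2: [0, 0, -4, -8, -16, -8]
R4 ← R4 − (6)·R2: [0, 0, 10, 20, 40, 20]
R4 ← R4 + (5/2)·R3: [0, 0, 0, 0, 0, 0]
Echelon form has 3 nonzero rows, so rank(C) = 3.

3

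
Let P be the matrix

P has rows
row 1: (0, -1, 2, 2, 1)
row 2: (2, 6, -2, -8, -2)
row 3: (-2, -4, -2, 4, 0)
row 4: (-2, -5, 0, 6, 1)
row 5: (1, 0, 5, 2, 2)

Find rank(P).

Row reduce to echelon form.
Swap R1 ↔ R2
R3 ← R3 + R1: [0, 2, -4, -4, -2]
R4 ← R4 + R1: [0, 1, -2, -2, -1]
R5 ← R5 − (1/2)·R1: [0, -3, 6, 6, 3]
R3 ← R3 + (2)·R2: [0, 0, 0, 0, 0]
R4 ← R4 + R2: [0, 0, 0, 0, 0]
R5 ← R5 − (3)·R2: [0, 0, 0, 0, 0]
Echelon form has 2 nonzero rows, so rank(P) = 2.

2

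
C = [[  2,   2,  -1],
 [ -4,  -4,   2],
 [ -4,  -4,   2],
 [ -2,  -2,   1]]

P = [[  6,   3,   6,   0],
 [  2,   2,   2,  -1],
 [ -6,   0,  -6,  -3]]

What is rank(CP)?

1

First compute CP:
[[ 22,  10,  22,   1],
 [-44, -20, -44,  -2],
 [-44, -20, -44,  -2],
 [-22, -10, -22,  -1]]
Now row reduce the product.
R2 ← R2 + (2)·R1: [0, 0, 0, 0]
R3 ← R3 + (2)·R1: [0, 0, 0, 0]
R4 ← R4 + R1: [0, 0, 0, 0]
1 nonzero row, so rank(CP) = 1.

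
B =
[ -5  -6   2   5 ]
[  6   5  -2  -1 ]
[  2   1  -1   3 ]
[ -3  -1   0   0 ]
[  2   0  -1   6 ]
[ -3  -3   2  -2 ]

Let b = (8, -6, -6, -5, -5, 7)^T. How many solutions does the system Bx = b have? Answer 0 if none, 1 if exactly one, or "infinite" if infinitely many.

0

Row reduce the augmented matrix [B | b].
R2 ← R2 + (6/5)·R1: [0, -11/5, 2/5, 5, 18/5]
R3 ← R3 + (2/5)·R1: [0, -7/5, -1/5, 5, -14/5]
R4 ← R4 − (3/5)·R1: [0, 13/5, -6/5, -3, -49/5]
R5 ← R5 + (2/5)·R1: [0, -12/5, -1/5, 8, -9/5]
R6 ← R6 − (3/5)·R1: [0, 3/5, 4/5, -5, 11/5]
R3 ← R3 − (7/11)·R2: [0, 0, -5/11, 20/11, -56/11]
R4 ← R4 + (13/11)·R2: [0, 0, -8/11, 32/11, -61/11]
R5 ← R5 − (12/11)·R2: [0, 0, -7/11, 28/11, -63/11]
R6 ← R6 + (3/11)·R2: [0, 0, 10/11, -40/11, 35/11]
R4 ← R4 − (8/5)·R3: [0, 0, 0, 0, 13/5]
R5 ← R5 − (7/5)·R3: [0, 0, 0, 0, 7/5]
R6 ← R6 + (2)·R3: [0, 0, 0, 0, -7]
R5 ← R5 − (7/13)·R4: [0, 0, 0, 0, 0]
R6 ← R6 + (35/13)·R4: [0, 0, 0, 0, 0]
The echelon form has 4 nonzero rows; the last pivot sits in the augmented column, so rank(B) = 3 but rank([B|b]) = 4.
Since the ranks differ, the system is inconsistent.
It has no solutions.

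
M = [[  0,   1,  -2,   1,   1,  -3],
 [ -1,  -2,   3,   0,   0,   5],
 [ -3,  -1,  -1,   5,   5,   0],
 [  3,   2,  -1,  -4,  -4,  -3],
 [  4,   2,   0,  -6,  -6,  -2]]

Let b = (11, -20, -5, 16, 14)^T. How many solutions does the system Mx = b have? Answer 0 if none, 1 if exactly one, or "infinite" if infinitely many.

infinite

Row reduce the augmented matrix [M | b].
Swap R1 ↔ R2
R3 ← R3 − (3)·R1: [0, 5, -10, 5, 5, -15, 55]
R4 ← R4 + (3)·R1: [0, -4, 8, -4, -4, 12, -44]
R5 ← R5 + (4)·R1: [0, -6, 12, -6, -6, 18, -66]
R3 ← R3 − (5)·R2: [0, 0, 0, 0, 0, 0, 0]
R4 ← R4 + (4)·R2: [0, 0, 0, 0, 0, 0, 0]
R5 ← R5 + (6)·R2: [0, 0, 0, 0, 0, 0, 0]
The echelon form has 2 nonzero rows, and every pivot lies in the first 6 columns, so rank(M) = rank([M|b]) = 2.
The system is consistent.
rank = 2 < 6 unknowns, so there are infinitely many solutions.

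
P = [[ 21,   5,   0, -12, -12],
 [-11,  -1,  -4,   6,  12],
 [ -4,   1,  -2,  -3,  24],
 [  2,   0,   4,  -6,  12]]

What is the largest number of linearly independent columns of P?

3

Row reduce to echelon form.
R2 ← R2 + (11/21)·R1: [0, 34/21, -4, -2/7, 40/7]
R3 ← R3 + (4/21)·R1: [0, 41/21, -2, -37/7, 152/7]
R4 ← R4 − (2/21)·R1: [0, -10/21, 4, -34/7, 92/7]
R3 ← R3 − (41/34)·R2: [0, 0, 48/17, -84/17, 252/17]
R4 ← R4 + (5/17)·R2: [0, 0, 48/17, -84/17, 252/17]
R4 ← R4 − R3: [0, 0, 0, 0, 0]
Echelon form has 3 nonzero rows, so rank(P) = 3.
The rank gives the maximum number of linearly independent columns: 3.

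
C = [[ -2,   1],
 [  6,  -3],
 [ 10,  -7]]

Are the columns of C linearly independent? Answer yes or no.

Row reduce C to echelon form.
R2 ← R2 + (3)·R1: [0, 0]
R3 ← R3 + (5)·R1: [0, -2]
Swap R2 ↔ R3
2 pivots among 2 columns.
Every column is a pivot column, so the columns are linearly independent.

yes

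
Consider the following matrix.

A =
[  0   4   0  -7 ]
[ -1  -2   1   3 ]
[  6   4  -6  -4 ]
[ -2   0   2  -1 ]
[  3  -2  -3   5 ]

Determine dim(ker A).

2

Row reduce to echelon form.
Swap R1 ↔ R2
R3 ← R3 + (6)·R1: [0, -8, 0, 14]
R4 ← R4 − (2)·R1: [0, 4, 0, -7]
R5 ← R5 + (3)·R1: [0, -8, 0, 14]
R3 ← R3 + (2)·R2: [0, 0, 0, 0]
R4 ← R4 − R2: [0, 0, 0, 0]
R5 ← R5 + (2)·R2: [0, 0, 0, 0]
2 nonzero rows, so rank(A) = 2.
A has 4 columns; by rank–nullity, nullity = 4 − 2 = 2.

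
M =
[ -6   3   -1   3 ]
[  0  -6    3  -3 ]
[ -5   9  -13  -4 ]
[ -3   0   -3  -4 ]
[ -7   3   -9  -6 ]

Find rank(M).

4

Row reduce to echelon form.
R3 ← R3 − (5/6)·R1: [0, 13/2, -73/6, -13/2]
R4 ← R4 − (1/2)·R1: [0, -3/2, -5/2, -11/2]
R5 ← R5 − (7/6)·R1: [0, -1/2, -47/6, -19/2]
R3 ← R3 + (13/12)·R2: [0, 0, -107/12, -39/4]
R4 ← R4 − (1/4)·R2: [0, 0, -13/4, -19/4]
R5 ← R5 − (1/12)·R2: [0, 0, -97/12, -37/4]
R4 ← R4 − (39/107)·R3: [0, 0, 0, -128/107]
R5 ← R5 − (97/107)·R3: [0, 0, 0, -44/107]
R5 ← R5 − (11/32)·R4: [0, 0, 0, 0]
Echelon form has 4 nonzero rows, so rank(M) = 4.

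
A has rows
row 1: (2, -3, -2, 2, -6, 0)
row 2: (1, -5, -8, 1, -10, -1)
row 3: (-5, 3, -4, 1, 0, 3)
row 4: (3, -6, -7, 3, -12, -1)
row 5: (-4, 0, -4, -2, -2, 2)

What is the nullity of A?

2

Row reduce to echelon form.
R2 ← R2 − (1/2)·R1: [0, -7/2, -7, 0, -7, -1]
R3 ← R3 + (5/2)·R1: [0, -9/2, -9, 6, -15, 3]
R4 ← R4 − (3/2)·R1: [0, -3/2, -4, 0, -3, -1]
R5 ← R5 + (2)·R1: [0, -6, -8, 2, -14, 2]
R3 ← R3 − (9/7)·R2: [0, 0, 0, 6, -6, 30/7]
R4 ← R4 − (3/7)·R2: [0, 0, -1, 0, 0, -4/7]
R5 ← R5 − (12/7)·R2: [0, 0, 4, 2, -2, 26/7]
Swap R3 ↔ R4
R5 ← R5 + (4)·R3: [0, 0, 0, 2, -2, 10/7]
R5 ← R5 − (1/3)·R4: [0, 0, 0, 0, 0, 0]
4 nonzero rows, so rank(A) = 4.
A has 6 columns; by rank–nullity, nullity = 6 − 4 = 2.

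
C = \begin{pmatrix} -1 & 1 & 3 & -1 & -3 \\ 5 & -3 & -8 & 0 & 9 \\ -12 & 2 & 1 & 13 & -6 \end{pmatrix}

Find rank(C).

Row reduce to echelon form.
R2 ← R2 + (5)·R1: [0, 2, 7, -5, -6]
R3 ← R3 − (12)·R1: [0, -10, -35, 25, 30]
R3 ← R3 + (5)·R2: [0, 0, 0, 0, 0]
Echelon form has 2 nonzero rows, so rank(C) = 2.

2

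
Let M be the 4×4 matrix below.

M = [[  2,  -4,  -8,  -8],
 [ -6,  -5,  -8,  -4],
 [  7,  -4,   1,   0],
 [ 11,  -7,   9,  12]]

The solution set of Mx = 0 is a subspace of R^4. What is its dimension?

0

Row reduce to echelon form.
R2 ← R2 + (3)·R1: [0, -17, -32, -28]
R3 ← R3 − (7/2)·R1: [0, 10, 29, 28]
R4 ← R4 − (11/2)·R1: [0, 15, 53, 56]
R3 ← R3 + (10/17)·R2: [0, 0, 173/17, 196/17]
R4 ← R4 + (15/17)·R2: [0, 0, 421/17, 532/17]
R4 ← R4 − (421/173)·R3: [0, 0, 0, 560/173]
4 nonzero rows, so rank(M) = 4.
M has 4 columns; by rank–nullity, nullity = 4 − 4 = 0.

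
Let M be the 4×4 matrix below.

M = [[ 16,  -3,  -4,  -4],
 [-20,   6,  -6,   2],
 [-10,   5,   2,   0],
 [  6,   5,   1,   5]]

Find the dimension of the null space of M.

Row reduce to echelon form.
R2 ← R2 + (5/4)·R1: [0, 9/4, -11, -3]
R3 ← R3 + (5/8)·R1: [0, 25/8, -1/2, -5/2]
R4 ← R4 − (3/8)·R1: [0, 49/8, 5/2, 13/2]
R3 ← R3 − (25/18)·R2: [0, 0, 133/9, 5/3]
R4 ← R4 − (49/18)·R2: [0, 0, 292/9, 44/3]
R4 ← R4 − (292/133)·R3: [0, 0, 0, 1464/133]
4 nonzero rows, so rank(M) = 4.
M has 4 columns; by rank–nullity, nullity = 4 − 4 = 0.

0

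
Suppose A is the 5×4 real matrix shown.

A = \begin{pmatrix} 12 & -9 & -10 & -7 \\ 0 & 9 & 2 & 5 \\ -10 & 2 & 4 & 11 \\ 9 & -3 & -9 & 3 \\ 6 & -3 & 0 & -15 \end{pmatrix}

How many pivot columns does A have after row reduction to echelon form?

3

Row reduce to echelon form.
R3 ← R3 + (5/6)·R1: [0, -11/2, -13/3, 31/6]
R4 ← R4 − (3/4)·R1: [0, 15/4, -3/2, 33/4]
R5 ← R5 − (1/2)·R1: [0, 3/2, 5, -23/2]
R3 ← R3 + (11/18)·R2: [0, 0, -28/9, 74/9]
R4 ← R4 − (5/12)·R2: [0, 0, -7/3, 37/6]
R5 ← R5 − (1/6)·R2: [0, 0, 14/3, -37/3]
R4 ← R4 − (3/4)·R3: [0, 0, 0, 0]
R5 ← R5 + (3/2)·R3: [0, 0, 0, 0]
Echelon form has 3 nonzero rows, so rank(A) = 3.
Each nonzero row contributes one pivot column: 3 pivot columns.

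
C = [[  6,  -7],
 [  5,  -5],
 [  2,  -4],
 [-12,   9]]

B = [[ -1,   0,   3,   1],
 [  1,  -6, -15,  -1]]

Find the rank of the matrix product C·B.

First compute CB:
[[-13,  42, 123,  13],
 [-10,  30,  90,  10],
 [ -6,  24,  66,   6],
 [ 21, -54, -171, -21]]
Now row reduce the product.
R2 ← R2 − (10/13)·R1: [0, -30/13, -60/13, 0]
R3 ← R3 − (6/13)·R1: [0, 60/13, 120/13, 0]
R4 ← R4 + (21/13)·R1: [0, 180/13, 360/13, 0]
R3 ← R3 + (2)·R2: [0, 0, 0, 0]
R4 ← R4 + (6)·R2: [0, 0, 0, 0]
2 nonzero rows, so rank(CB) = 2.

2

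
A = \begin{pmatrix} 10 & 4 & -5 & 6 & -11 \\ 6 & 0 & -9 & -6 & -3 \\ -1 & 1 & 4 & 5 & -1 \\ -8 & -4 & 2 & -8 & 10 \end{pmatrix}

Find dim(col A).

2

Row reduce to echelon form.
R2 ← R2 − (3/5)·R1: [0, -12/5, -6, -48/5, 18/5]
R3 ← R3 + (1/10)·R1: [0, 7/5, 7/2, 28/5, -21/10]
R4 ← R4 + (4/5)·R1: [0, -4/5, -2, -16/5, 6/5]
R3 ← R3 + (7/12)·R2: [0, 0, 0, 0, 0]
R4 ← R4 − (1/3)·R2: [0, 0, 0, 0, 0]
Echelon form has 2 nonzero rows, so rank(A) = 2.
The column space has dimension equal to the rank: 2.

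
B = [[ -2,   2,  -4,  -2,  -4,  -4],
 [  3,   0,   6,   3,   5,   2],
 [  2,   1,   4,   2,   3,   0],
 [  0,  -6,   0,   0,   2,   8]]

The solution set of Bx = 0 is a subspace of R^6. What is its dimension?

Row reduce to echelon form.
R2 ← R2 + (3/2)·R1: [0, 3, 0, 0, -1, -4]
R3 ← R3 + R1: [0, 3, 0, 0, -1, -4]
R3 ← R3 − R2: [0, 0, 0, 0, 0, 0]
R4 ← R4 + (2)·R2: [0, 0, 0, 0, 0, 0]
2 nonzero rows, so rank(B) = 2.
B has 6 columns; by rank–nullity, nullity = 6 − 2 = 4.

4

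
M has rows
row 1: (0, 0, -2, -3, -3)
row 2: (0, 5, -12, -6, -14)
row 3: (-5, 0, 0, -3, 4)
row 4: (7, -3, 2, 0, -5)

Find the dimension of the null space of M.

Row reduce to echelon form.
Swap R1 ↔ R3
R4 ← R4 + (7/5)·R1: [0, -3, 2, -21/5, 3/5]
R4 ← R4 + (3/5)·R2: [0, 0, -26/5, -39/5, -39/5]
R4 ← R4 − (13/5)·R3: [0, 0, 0, 0, 0]
3 nonzero rows, so rank(M) = 3.
M has 5 columns; by rank–nullity, nullity = 5 − 3 = 2.

2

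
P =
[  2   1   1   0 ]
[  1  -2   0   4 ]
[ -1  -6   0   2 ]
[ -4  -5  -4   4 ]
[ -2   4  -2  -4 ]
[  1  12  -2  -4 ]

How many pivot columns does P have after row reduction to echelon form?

Row reduce to echelon form.
R2 ← R2 − (1/2)·R1: [0, -5/2, -1/2, 4]
R3 ← R3 + (1/2)·R1: [0, -11/2, 1/2, 2]
R4 ← R4 + (2)·R1: [0, -3, -2, 4]
R5 ← R5 + R1: [0, 5, -1, -4]
R6 ← R6 − (1/2)·R1: [0, 23/2, -5/2, -4]
R3 ← R3 − (11/5)·R2: [0, 0, 8/5, -34/5]
R4 ← R4 − (6/5)·R2: [0, 0, -7/5, -4/5]
R5 ← R5 + (2)·R2: [0, 0, -2, 4]
R6 ← R6 + (23/5)·R2: [0, 0, -24/5, 72/5]
R4 ← R4 + (7/8)·R3: [0, 0, 0, -27/4]
R5 ← R5 + (5/4)·R3: [0, 0, 0, -9/2]
R6 ← R6 + (3)·R3: [0, 0, 0, -6]
R5 ← R5 − (2/3)·R4: [0, 0, 0, 0]
R6 ← R6 − (8/9)·R4: [0, 0, 0, 0]
Echelon form has 4 nonzero rows, so rank(P) = 4.
Each nonzero row contributes one pivot column: 4 pivot columns.

4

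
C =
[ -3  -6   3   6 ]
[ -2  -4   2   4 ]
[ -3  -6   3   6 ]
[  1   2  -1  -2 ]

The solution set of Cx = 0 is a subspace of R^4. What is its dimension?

Row reduce to echelon form.
R2 ← R2 − (2/3)·R1: [0, 0, 0, 0]
R3 ← R3 − R1: [0, 0, 0, 0]
R4 ← R4 + (1/3)·R1: [0, 0, 0, 0]
1 nonzero row, so rank(C) = 1.
C has 4 columns; by rank–nullity, nullity = 4 − 1 = 3.

3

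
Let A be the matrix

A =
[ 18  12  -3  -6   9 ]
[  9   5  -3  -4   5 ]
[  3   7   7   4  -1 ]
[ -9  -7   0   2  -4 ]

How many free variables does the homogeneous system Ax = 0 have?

Row reduce to echelon form.
R2 ← R2 − (1/2)·R1: [0, -1, -3/2, -1, 1/2]
R3 ← R3 − (1/6)·R1: [0, 5, 15/2, 5, -5/2]
R4 ← R4 + (1/2)·R1: [0, -1, -3/2, -1, 1/2]
R3 ← R3 + (5)·R2: [0, 0, 0, 0, 0]
R4 ← R4 − R2: [0, 0, 0, 0, 0]
2 nonzero rows, so rank(A) = 2.
A has 5 columns; by rank–nullity, nullity = 5 − 2 = 3.

3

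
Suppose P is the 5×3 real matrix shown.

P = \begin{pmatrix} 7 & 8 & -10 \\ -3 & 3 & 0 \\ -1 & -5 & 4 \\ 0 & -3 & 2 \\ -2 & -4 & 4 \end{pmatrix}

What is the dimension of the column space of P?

Row reduce to echelon form.
R2 ← R2 + (3/7)·R1: [0, 45/7, -30/7]
R3 ← R3 + (1/7)·R1: [0, -27/7, 18/7]
R5 ← R5 + (2/7)·R1: [0, -12/7, 8/7]
R3 ← R3 + (3/5)·R2: [0, 0, 0]
R4 ← R4 + (7/15)·R2: [0, 0, 0]
R5 ← R5 + (4/15)·R2: [0, 0, 0]
Echelon form has 2 nonzero rows, so rank(P) = 2.
The column space has dimension equal to the rank: 2.

2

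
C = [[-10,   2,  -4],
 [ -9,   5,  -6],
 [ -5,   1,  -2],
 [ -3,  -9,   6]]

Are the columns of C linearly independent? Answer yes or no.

Row reduce C to echelon form.
R2 ← R2 − (9/10)·R1: [0, 16/5, -12/5]
R3 ← R3 − (1/2)·R1: [0, 0, 0]
R4 ← R4 − (3/10)·R1: [0, -48/5, 36/5]
R4 ← R4 + (3)·R2: [0, 0, 0]
2 pivots among 3 columns.
Only 2 < 3 pivot columns, so the columns are linearly dependent.

no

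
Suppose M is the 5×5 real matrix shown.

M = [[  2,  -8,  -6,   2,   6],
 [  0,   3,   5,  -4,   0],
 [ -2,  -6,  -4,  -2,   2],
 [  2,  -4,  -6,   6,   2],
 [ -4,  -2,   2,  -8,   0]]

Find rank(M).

3

Row reduce to echelon form.
R3 ← R3 + R1: [0, -14, -10, 0, 8]
R4 ← R4 − R1: [0, 4, 0, 4, -4]
R5 ← R5 + (2)·R1: [0, -18, -10, -4, 12]
R3 ← R3 + (14/3)·R2: [0, 0, 40/3, -56/3, 8]
R4 ← R4 − (4/3)·R2: [0, 0, -20/3, 28/3, -4]
R5 ← R5 + (6)·R2: [0, 0, 20, -28, 12]
R4 ← R4 + (1/2)·R3: [0, 0, 0, 0, 0]
R5 ← R5 − (3/2)·R3: [0, 0, 0, 0, 0]
Echelon form has 3 nonzero rows, so rank(M) = 3.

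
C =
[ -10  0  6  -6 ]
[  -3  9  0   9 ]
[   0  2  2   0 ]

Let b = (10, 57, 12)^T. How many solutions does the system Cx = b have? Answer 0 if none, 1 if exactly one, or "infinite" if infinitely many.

Row reduce the augmented matrix [C | b].
R2 ← R2 − (3/10)·R1: [0, 9, -9/5, 54/5, 54]
R3 ← R3 − (2/9)·R2: [0, 0, 12/5, -12/5, 0]
The echelon form has 3 nonzero rows, and every pivot lies in the first 4 columns, so rank(C) = rank([C|b]) = 3.
The system is consistent.
rank = 3 < 4 unknowns, so there are infinitely many solutions.

infinite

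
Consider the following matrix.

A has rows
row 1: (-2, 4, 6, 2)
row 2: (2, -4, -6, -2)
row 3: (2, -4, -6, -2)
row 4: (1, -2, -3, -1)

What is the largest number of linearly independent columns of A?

Row reduce to echelon form.
R2 ← R2 + R1: [0, 0, 0, 0]
R3 ← R3 + R1: [0, 0, 0, 0]
R4 ← R4 + (1/2)·R1: [0, 0, 0, 0]
Echelon form has 1 nonzero row, so rank(A) = 1.
The rank gives the maximum number of linearly independent columns: 1.

1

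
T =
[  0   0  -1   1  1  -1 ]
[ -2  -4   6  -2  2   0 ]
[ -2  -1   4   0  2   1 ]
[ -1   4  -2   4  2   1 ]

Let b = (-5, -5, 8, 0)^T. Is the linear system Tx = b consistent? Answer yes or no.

Row reduce the augmented matrix [T | b].
Swap R1 ↔ R2
R3 ← R3 − R1: [0, 3, -2, 2, 0, 1, 13]
R4 ← R4 − (1/2)·R1: [0, 6, -5, 5, 1, 1, 5/2]
Swap R2 ↔ R3
R4 ← R4 − (2)·R2: [0, 0, -1, 1, 1, -1, -47/2]
R4 ← R4 − R3: [0, 0, 0, 0, 0, 0, -37/2]
The echelon form has 4 nonzero rows; the last pivot sits in the augmented column, so rank(T) = 3 but rank([T|b]) = 4.
Since the ranks differ, the system is inconsistent.

no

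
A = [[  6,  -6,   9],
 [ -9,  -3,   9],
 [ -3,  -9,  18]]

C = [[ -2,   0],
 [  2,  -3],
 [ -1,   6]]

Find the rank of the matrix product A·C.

2

First compute AC:
[[-33,  72],
 [  3,  63],
 [-30, 135]]
Now row reduce the product.
R2 ← R2 + (1/11)·R1: [0, 765/11]
R3 ← R3 − (10/11)·R1: [0, 765/11]
R3 ← R3 − R2: [0, 0]
2 nonzero rows, so rank(AC) = 2.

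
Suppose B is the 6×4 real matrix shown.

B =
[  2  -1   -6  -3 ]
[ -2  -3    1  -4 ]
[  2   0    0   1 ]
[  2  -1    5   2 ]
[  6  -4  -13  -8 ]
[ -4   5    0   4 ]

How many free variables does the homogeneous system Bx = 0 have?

Row reduce to echelon form.
R2 ← R2 + R1: [0, -4, -5, -7]
R3 ← R3 − R1: [0, 1, 6, 4]
R4 ← R4 − R1: [0, 0, 11, 5]
R5 ← R5 − (3)·R1: [0, -1, 5, 1]
R6 ← R6 + (2)·R1: [0, 3, -12, -2]
R3 ← R3 + (1/4)·R2: [0, 0, 19/4, 9/4]
R5 ← R5 − (1/4)·R2: [0, 0, 25/4, 11/4]
R6 ← R6 + (3/4)·R2: [0, 0, -63/4, -29/4]
R4 ← R4 − (44/19)·R3: [0, 0, 0, -4/19]
R5 ← R5 − (25/19)·R3: [0, 0, 0, -4/19]
R6 ← R6 + (63/19)·R3: [0, 0, 0, 4/19]
R5 ← R5 − R4: [0, 0, 0, 0]
R6 ← R6 + R4: [0, 0, 0, 0]
4 nonzero rows, so rank(B) = 4.
B has 4 columns; by rank–nullity, nullity = 4 − 4 = 0.

0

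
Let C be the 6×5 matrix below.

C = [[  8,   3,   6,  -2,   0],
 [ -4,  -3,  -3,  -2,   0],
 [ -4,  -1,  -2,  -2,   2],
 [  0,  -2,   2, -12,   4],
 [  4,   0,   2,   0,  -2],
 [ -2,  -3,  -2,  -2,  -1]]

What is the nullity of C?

Row reduce to echelon form.
R2 ← R2 + (1/2)·R1: [0, -3/2, 0, -3, 0]
R3 ← R3 + (1/2)·R1: [0, 1/2, 1, -3, 2]
R5 ← R5 − (1/2)·R1: [0, -3/2, -1, 1, -2]
R6 ← R6 + (1/4)·R1: [0, -9/4, -1/2, -5/2, -1]
R3 ← R3 + (1/3)·R2: [0, 0, 1, -4, 2]
R4 ← R4 − (4/3)·R2: [0, 0, 2, -8, 4]
R5 ← R5 − R2: [0, 0, -1, 4, -2]
R6 ← R6 − (3/2)·R2: [0, 0, -1/2, 2, -1]
R4 ← R4 − (2)·R3: [0, 0, 0, 0, 0]
R5 ← R5 + R3: [0, 0, 0, 0, 0]
R6 ← R6 + (1/2)·R3: [0, 0, 0, 0, 0]
3 nonzero rows, so rank(C) = 3.
C has 5 columns; by rank–nullity, nullity = 5 − 3 = 2.

2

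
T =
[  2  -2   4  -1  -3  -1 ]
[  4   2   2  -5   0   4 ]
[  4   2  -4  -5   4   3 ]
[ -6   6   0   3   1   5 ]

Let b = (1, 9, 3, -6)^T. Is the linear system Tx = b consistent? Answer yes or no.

Row reduce the augmented matrix [T | b].
R2 ← R2 − (2)·R1: [0, 6, -6, -3, 6, 6, 7]
R3 ← R3 − (2)·R1: [0, 6, -12, -3, 10, 5, 1]
R4 ← R4 + (3)·R1: [0, 0, 12, 0, -8, 2, -3]
R3 ← R3 − R2: [0, 0, -6, 0, 4, -1, -6]
R4 ← R4 + (2)·R3: [0, 0, 0, 0, 0, 0, -15]
The echelon form has 4 nonzero rows; the last pivot sits in the augmented column, so rank(T) = 3 but rank([T|b]) = 4.
Since the ranks differ, the system is inconsistent.

no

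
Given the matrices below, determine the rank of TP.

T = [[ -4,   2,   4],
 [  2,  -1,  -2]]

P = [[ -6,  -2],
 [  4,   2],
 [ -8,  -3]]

0

First compute TP:
[[  0,   0],
 [  0,   0]]
Now row reduce the product.
0 nonzero rows, so rank(TP) = 0.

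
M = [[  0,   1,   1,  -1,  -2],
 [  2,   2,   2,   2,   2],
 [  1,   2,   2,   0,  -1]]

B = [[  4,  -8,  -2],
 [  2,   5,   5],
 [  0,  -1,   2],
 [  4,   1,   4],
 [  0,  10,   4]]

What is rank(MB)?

2

First compute MB:
[[ -2, -17,  -5],
 [ 20,  14,  26],
 [  8, -10,   8]]
Now row reduce the product.
R2 ← R2 + (10)·R1: [0, -156, -24]
R3 ← R3 + (4)·R1: [0, -78, -12]
R3 ← R3 − (1/2)·R2: [0, 0, 0]
2 nonzero rows, so rank(MB) = 2.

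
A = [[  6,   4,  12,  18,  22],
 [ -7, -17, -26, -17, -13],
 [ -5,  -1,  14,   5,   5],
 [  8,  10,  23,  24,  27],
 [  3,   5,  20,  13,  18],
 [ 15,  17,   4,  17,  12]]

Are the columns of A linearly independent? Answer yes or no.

no

Row reduce A to echelon form.
R2 ← R2 + (7/6)·R1: [0, -37/3, -12, 4, 38/3]
R3 ← R3 + (5/6)·R1: [0, 7/3, 24, 20, 70/3]
R4 ← R4 − (4/3)·R1: [0, 14/3, 7, 0, -7/3]
R5 ← R5 − (1/2)·R1: [0, 3, 14, 4, 7]
R6 ← R6 − (5/2)·R1: [0, 7, -26, -28, -43]
R3 ← R3 + (7/37)·R2: [0, 0, 804/37, 768/37, 952/37]
R4 ← R4 + (14/37)·R2: [0, 0, 91/37, 56/37, 91/37]
R5 ← R5 + (9/37)·R2: [0, 0, 410/37, 184/37, 373/37]
R6 ← R6 + (21/37)·R2: [0, 0, -1214/37, -952/37, -1325/37]
R4 ← R4 − (91/804)·R3: [0, 0, 0, -56/67, -91/201]
R5 ← R5 − (205/402)·R3: [0, 0, 0, -376/67, -611/201]
R6 ← R6 + (607/402)·R3: [0, 0, 0, 376/67, 611/201]
R5 ← R5 − (47/7)·R4: [0, 0, 0, 0, 0]
R6 ← R6 + (47/7)·R4: [0, 0, 0, 0, 0]
4 pivots among 5 columns.
Only 4 < 5 pivot columns, so the columns are linearly dependent.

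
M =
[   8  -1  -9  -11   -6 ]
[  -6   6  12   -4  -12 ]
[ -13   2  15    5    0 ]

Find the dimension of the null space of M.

Row reduce to echelon form.
R2 ← R2 + (3/4)·R1: [0, 21/4, 21/4, -49/4, -33/2]
R3 ← R3 + (13/8)·R1: [0, 3/8, 3/8, -103/8, -39/4]
R3 ← R3 − (1/14)·R2: [0, 0, 0, -12, -60/7]
3 nonzero rows, so rank(M) = 3.
M has 5 columns; by rank–nullity, nullity = 5 − 3 = 2.

2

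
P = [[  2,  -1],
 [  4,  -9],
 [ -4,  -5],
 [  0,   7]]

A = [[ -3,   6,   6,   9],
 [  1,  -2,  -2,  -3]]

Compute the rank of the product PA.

1

First compute PA:
[[ -7,  14,  14,  21],
 [-21,  42,  42,  63],
 [  7, -14, -14, -21],
 [  7, -14, -14, -21]]
Now row reduce the product.
R2 ← R2 − (3)·R1: [0, 0, 0, 0]
R3 ← R3 + R1: [0, 0, 0, 0]
R4 ← R4 + R1: [0, 0, 0, 0]
1 nonzero row, so rank(PA) = 1.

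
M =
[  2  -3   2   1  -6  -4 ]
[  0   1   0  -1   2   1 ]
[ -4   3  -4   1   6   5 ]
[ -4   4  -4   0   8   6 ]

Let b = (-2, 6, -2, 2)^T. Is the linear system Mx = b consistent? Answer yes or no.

no

Row reduce the augmented matrix [M | b].
R3 ← R3 + (2)·R1: [0, -3, 0, 3, -6, -3, -6]
R4 ← R4 + (2)·R1: [0, -2, 0, 2, -4, -2, -2]
R3 ← R3 + (3)·R2: [0, 0, 0, 0, 0, 0, 12]
R4 ← R4 + (2)·R2: [0, 0, 0, 0, 0, 0, 10]
R4 ← R4 − (5/6)·R3: [0, 0, 0, 0, 0, 0, 0]
The echelon form has 3 nonzero rows; the last pivot sits in the augmented column, so rank(M) = 2 but rank([M|b]) = 3.
Since the ranks differ, the system is inconsistent.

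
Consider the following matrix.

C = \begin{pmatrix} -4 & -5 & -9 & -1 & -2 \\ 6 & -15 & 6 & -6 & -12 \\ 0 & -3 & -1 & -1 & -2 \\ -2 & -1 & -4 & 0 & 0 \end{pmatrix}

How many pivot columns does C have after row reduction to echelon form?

Row reduce to echelon form.
R2 ← R2 + (3/2)·R1: [0, -45/2, -15/2, -15/2, -15]
R4 ← R4 − (1/2)·R1: [0, 3/2, 1/2, 1/2, 1]
R3 ← R3 − (2/15)·R2: [0, 0, 0, 0, 0]
R4 ← R4 + (1/15)·R2: [0, 0, 0, 0, 0]
Echelon form has 2 nonzero rows, so rank(C) = 2.
Each nonzero row contributes one pivot column: 2 pivot columns.

2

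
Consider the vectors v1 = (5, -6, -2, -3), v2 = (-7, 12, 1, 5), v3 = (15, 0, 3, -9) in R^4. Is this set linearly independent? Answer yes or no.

Form the matrix with these vectors as rows and row reduce.
R2 ← R2 + (7/5)·R1: [0, 18/5, -9/5, 4/5]
R3 ← R3 − (3)·R1: [0, 18, 9, 0]
R3 ← R3 − (5)·R2: [0, 0, 18, -4]
3 nonzero rows, so the 3 vectors span a space of dimension 3.
Since 3 = 3, the vectors are linearly independent.

yes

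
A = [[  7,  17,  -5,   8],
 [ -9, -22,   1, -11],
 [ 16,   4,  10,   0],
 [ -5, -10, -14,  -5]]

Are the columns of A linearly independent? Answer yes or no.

yes

Row reduce A to echelon form.
R2 ← R2 + (9/7)·R1: [0, -1/7, -38/7, -5/7]
R3 ← R3 − (16/7)·R1: [0, -244/7, 150/7, -128/7]
R4 ← R4 + (5/7)·R1: [0, 15/7, -123/7, 5/7]
R3 ← R3 − (244)·R2: [0, 0, 1346, 156]
R4 ← R4 + (15)·R2: [0, 0, -99, -10]
R4 ← R4 + (99/1346)·R3: [0, 0, 0, 992/673]
4 pivots among 4 columns.
Every column is a pivot column, so the columns are linearly independent.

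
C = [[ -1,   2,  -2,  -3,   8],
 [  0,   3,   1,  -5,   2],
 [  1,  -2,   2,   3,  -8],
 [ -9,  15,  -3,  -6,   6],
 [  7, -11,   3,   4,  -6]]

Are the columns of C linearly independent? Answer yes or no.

no

Row reduce C to echelon form.
R3 ← R3 + R1: [0, 0, 0, 0, 0]
R4 ← R4 − (9)·R1: [0, -3, 15, 21, -66]
R5 ← R5 + (7)·R1: [0, 3, -11, -17, 50]
R4 ← R4 + R2: [0, 0, 16, 16, -64]
R5 ← R5 − R2: [0, 0, -12, -12, 48]
Swap R3 ↔ R4
R5 ← R5 + (3/4)·R3: [0, 0, 0, 0, 0]
3 pivots among 5 columns.
Only 3 < 5 pivot columns, so the columns are linearly dependent.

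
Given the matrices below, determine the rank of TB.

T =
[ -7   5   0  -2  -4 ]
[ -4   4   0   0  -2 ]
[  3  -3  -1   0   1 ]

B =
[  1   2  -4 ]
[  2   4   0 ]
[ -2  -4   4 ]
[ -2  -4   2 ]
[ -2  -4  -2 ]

2

First compute TB:
[[ 15,  30,  32],
 [  8,  16,  20],
 [ -3,  -6, -18]]
Now row reduce the product.
R2 ← R2 − (8/15)·R1: [0, 0, 44/15]
R3 ← R3 + (1/5)·R1: [0, 0, -58/5]
R3 ← R3 + (87/22)·R2: [0, 0, 0]
2 nonzero rows, so rank(TB) = 2.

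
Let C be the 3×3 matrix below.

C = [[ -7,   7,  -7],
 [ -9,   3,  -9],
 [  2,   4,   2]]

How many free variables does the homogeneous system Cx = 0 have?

1

Row reduce to echelon form.
R2 ← R2 − (9/7)·R1: [0, -6, 0]
R3 ← R3 + (2/7)·R1: [0, 6, 0]
R3 ← R3 + R2: [0, 0, 0]
2 nonzero rows, so rank(C) = 2.
C has 3 columns; by rank–nullity, nullity = 3 − 2 = 1.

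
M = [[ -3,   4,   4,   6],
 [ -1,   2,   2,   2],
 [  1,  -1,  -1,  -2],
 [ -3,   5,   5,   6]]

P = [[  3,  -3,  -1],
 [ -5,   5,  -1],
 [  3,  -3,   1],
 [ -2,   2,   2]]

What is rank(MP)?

2

First compute MP:
[[-29,  29,  15],
 [-11,  11,   5],
 [  9,  -9,  -5],
 [-31,  31,  15]]
Now row reduce the product.
R2 ← R2 − (11/29)·R1: [0, 0, -20/29]
R3 ← R3 + (9/29)·R1: [0, 0, -10/29]
R4 ← R4 − (31/29)·R1: [0, 0, -30/29]
R3 ← R3 − (1/2)·R2: [0, 0, 0]
R4 ← R4 − (3/2)·R2: [0, 0, 0]
2 nonzero rows, so rank(MP) = 2.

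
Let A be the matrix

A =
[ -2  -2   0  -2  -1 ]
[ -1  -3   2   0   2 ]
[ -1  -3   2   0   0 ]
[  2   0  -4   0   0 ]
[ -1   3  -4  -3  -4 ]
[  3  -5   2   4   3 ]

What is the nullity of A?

Row reduce to echelon form.
R2 ← R2 − (1/2)·R1: [0, -2, 2, 1, 5/2]
R3 ← R3 − (1/2)·R1: [0, -2, 2, 1, 1/2]
R4 ← R4 + R1: [0, -2, -4, -2, -1]
R5 ← R5 − (1/2)·R1: [0, 4, -4, -2, -7/2]
R6 ← R6 + (3/2)·R1: [0, -8, 2, 1, 3/2]
R3 ← R3 − R2: [0, 0, 0, 0, -2]
R4 ← R4 − R2: [0, 0, -6, -3, -7/2]
R5 ← R5 + (2)·R2: [0, 0, 0, 0, 3/2]
R6 ← R6 − (4)·R2: [0, 0, -6, -3, -17/2]
Swap R3 ↔ R4
R6 ← R6 − R3: [0, 0, 0, 0, -5]
R5 ← R5 + (3/4)·R4: [0, 0, 0, 0, 0]
R6 ← R6 − (5/2)·R4: [0, 0, 0, 0, 0]
4 nonzero rows, so rank(A) = 4.
A has 5 columns; by rank–nullity, nullity = 5 − 4 = 1.

1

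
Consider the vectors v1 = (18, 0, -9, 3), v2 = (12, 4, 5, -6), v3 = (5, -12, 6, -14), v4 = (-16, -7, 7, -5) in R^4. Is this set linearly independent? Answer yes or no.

Form the matrix with these vectors as rows and row reduce.
R2 ← R2 − (2/3)·R1: [0, 4, 11, -8]
R3 ← R3 − (5/18)·R1: [0, -12, 17/2, -89/6]
R4 ← R4 + (8/9)·R1: [0, -7, -1, -7/3]
R3 ← R3 + (3)·R2: [0, 0, 83/2, -233/6]
R4 ← R4 + (7/4)·R2: [0, 0, 73/4, -49/3]
R4 ← R4 − (73/166)·R3: [0, 0, 0, 247/332]
4 nonzero rows, so the 4 vectors span a space of dimension 4.
Since 4 = 4, the vectors are linearly independent.

yes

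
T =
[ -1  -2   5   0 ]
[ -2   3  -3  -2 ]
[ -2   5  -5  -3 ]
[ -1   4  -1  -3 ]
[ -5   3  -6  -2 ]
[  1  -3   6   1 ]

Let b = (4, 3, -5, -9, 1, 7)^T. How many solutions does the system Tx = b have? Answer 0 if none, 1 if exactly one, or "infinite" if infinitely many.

Row reduce the augmented matrix [T | b].
R2 ← R2 − (2)·R1: [0, 7, -13, -2, -5]
R3 ← R3 − (2)·R1: [0, 9, -15, -3, -13]
R4 ← R4 − R1: [0, 6, -6, -3, -13]
R5 ← R5 − (5)·R1: [0, 13, -31, -2, -19]
R6 ← R6 + R1: [0, -5, 11, 1, 11]
R3 ← R3 − (9/7)·R2: [0, 0, 12/7, -3/7, -46/7]
R4 ← R4 − (6/7)·R2: [0, 0, 36/7, -9/7, -61/7]
R5 ← R5 − (13/7)·R2: [0, 0, -48/7, 12/7, -68/7]
R6 ← R6 + (5/7)·R2: [0, 0, 12/7, -3/7, 52/7]
R4 ← R4 − (3)·R3: [0, 0, 0, 0, 11]
R5 ← R5 + (4)·R3: [0, 0, 0, 0, -36]
R6 ← R6 − R3: [0, 0, 0, 0, 14]
R5 ← R5 + (36/11)·R4: [0, 0, 0, 0, 0]
R6 ← R6 − (14/11)·R4: [0, 0, 0, 0, 0]
The echelon form has 4 nonzero rows; the last pivot sits in the augmented column, so rank(T) = 3 but rank([T|b]) = 4.
Since the ranks differ, the system is inconsistent.
It has no solutions.

0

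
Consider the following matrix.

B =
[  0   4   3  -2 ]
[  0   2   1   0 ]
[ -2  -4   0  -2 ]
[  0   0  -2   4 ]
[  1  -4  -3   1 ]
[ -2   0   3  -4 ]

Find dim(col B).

3

Row reduce to echelon form.
Swap R1 ↔ R3
R5 ← R5 + (1/2)·R1: [0, -6, -3, 0]
R6 ← R6 − R1: [0, 4, 3, -2]
R3 ← R3 − (2)·R2: [0, 0, 1, -2]
R5 ← R5 + (3)·R2: [0, 0, 0, 0]
R6 ← R6 − (2)·R2: [0, 0, 1, -2]
R4 ← R4 + (2)·R3: [0, 0, 0, 0]
R6 ← R6 − R3: [0, 0, 0, 0]
Echelon form has 3 nonzero rows, so rank(B) = 3.
The column space has dimension equal to the rank: 3.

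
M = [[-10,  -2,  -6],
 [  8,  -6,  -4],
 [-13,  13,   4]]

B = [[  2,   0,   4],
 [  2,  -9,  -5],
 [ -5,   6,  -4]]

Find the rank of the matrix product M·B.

First compute MB:
[[  6, -18,  -6],
 [ 24,  30,  78],
 [-20, -93, -133]]
Now row reduce the product.
R2 ← R2 − (4)·R1: [0, 102, 102]
R3 ← R3 + (10/3)·R1: [0, -153, -153]
R3 ← R3 + (3/2)·R2: [0, 0, 0]
2 nonzero rows, so rank(MB) = 2.

2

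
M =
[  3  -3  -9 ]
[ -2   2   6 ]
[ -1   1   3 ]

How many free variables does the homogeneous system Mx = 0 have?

Row reduce to echelon form.
R2 ← R2 + (2/3)·R1: [0, 0, 0]
R3 ← R3 + (1/3)·R1: [0, 0, 0]
1 nonzero row, so rank(M) = 1.
M has 3 columns; by rank–nullity, nullity = 3 − 1 = 2.

2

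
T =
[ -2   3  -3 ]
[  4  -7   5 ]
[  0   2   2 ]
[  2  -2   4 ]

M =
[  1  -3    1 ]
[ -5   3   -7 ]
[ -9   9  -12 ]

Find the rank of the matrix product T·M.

First compute TM:
[[ 10, -12,  13],
 [ -6,  12,  -7],
 [-28,  24, -38],
 [-24,  24, -32]]
Now row reduce the product.
R2 ← R2 + (3/5)·R1: [0, 24/5, 4/5]
R3 ← R3 + (14/5)·R1: [0, -48/5, -8/5]
R4 ← R4 + (12/5)·R1: [0, -24/5, -4/5]
R3 ← R3 + (2)·R2: [0, 0, 0]
R4 ← R4 + R2: [0, 0, 0]
2 nonzero rows, so rank(TM) = 2.

2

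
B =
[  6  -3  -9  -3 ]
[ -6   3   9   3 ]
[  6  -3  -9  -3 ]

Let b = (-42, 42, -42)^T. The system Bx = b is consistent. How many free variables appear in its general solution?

Row reduce the augmented matrix [B | b].
R2 ← R2 + R1: [0, 0, 0, 0, 0]
R3 ← R3 − R1: [0, 0, 0, 0, 0]
The echelon form has 1 nonzero rows, and every pivot lies in the first 4 columns, so rank(B) = rank([B|b]) = 1.
The system is consistent.
Free variables = (unknowns) − (rank) = 4 − 1 = 3.

3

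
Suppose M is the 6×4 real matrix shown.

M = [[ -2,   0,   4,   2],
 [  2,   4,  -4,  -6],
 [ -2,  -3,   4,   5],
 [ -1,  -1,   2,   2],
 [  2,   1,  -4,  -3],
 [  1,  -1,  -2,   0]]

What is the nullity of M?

2

Row reduce to echelon form.
R2 ← R2 + R1: [0, 4, 0, -4]
R3 ← R3 − R1: [0, -3, 0, 3]
R4 ← R4 − (1/2)·R1: [0, -1, 0, 1]
R5 ← R5 + R1: [0, 1, 0, -1]
R6 ← R6 + (1/2)·R1: [0, -1, 0, 1]
R3 ← R3 + (3/4)·R2: [0, 0, 0, 0]
R4 ← R4 + (1/4)·R2: [0, 0, 0, 0]
R5 ← R5 − (1/4)·R2: [0, 0, 0, 0]
R6 ← R6 + (1/4)·R2: [0, 0, 0, 0]
2 nonzero rows, so rank(M) = 2.
M has 4 columns; by rank–nullity, nullity = 4 − 2 = 2.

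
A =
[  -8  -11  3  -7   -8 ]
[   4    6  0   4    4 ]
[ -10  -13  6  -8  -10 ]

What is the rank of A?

Row reduce to echelon form.
R2 ← R2 + (1/2)·R1: [0, 1/2, 3/2, 1/2, 0]
R3 ← R3 − (5/4)·R1: [0, 3/4, 9/4, 3/4, 0]
R3 ← R3 − (3/2)·R2: [0, 0, 0, 0, 0]
Echelon form has 2 nonzero rows, so rank(A) = 2.

2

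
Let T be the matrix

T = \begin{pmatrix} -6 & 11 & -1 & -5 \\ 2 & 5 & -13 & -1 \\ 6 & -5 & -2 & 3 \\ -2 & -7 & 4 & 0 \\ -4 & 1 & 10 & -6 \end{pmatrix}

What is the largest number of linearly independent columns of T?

4

Row reduce to echelon form.
R2 ← R2 + (1/3)·R1: [0, 26/3, -40/3, -8/3]
R3 ← R3 + R1: [0, 6, -3, -2]
R4 ← R4 − (1/3)·R1: [0, -32/3, 13/3, 5/3]
R5 ← R5 − (2/3)·R1: [0, -19/3, 32/3, -8/3]
R3 ← R3 − (9/13)·R2: [0, 0, 81/13, -2/13]
R4 ← R4 + (16/13)·R2: [0, 0, -157/13, -21/13]
R5 ← R5 + (19/26)·R2: [0, 0, 12/13, -60/13]
R4 ← R4 + (157/81)·R3: [0, 0, 0, -155/81]
R5 ← R5 − (4/27)·R3: [0, 0, 0, -124/27]
R5 ← R5 − (12/5)·R4: [0, 0, 0, 0]
Echelon form has 4 nonzero rows, so rank(T) = 4.
The rank gives the maximum number of linearly independent columns: 4.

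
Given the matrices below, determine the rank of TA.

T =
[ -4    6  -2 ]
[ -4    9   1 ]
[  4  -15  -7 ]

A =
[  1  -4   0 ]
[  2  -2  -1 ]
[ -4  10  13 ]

2

First compute TA:
[[ 16, -16, -32],
 [ 10,   8,   4],
 [  2, -56, -76]]
Now row reduce the product.
R2 ← R2 − (5/8)·R1: [0, 18, 24]
R3 ← R3 − (1/8)·R1: [0, -54, -72]
R3 ← R3 + (3)·R2: [0, 0, 0]
2 nonzero rows, so rank(TA) = 2.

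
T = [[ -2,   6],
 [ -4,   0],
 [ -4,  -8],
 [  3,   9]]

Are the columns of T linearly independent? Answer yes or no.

yes

Row reduce T to echelon form.
R2 ← R2 − (2)·R1: [0, -12]
R3 ← R3 − (2)·R1: [0, -20]
R4 ← R4 + (3/2)·R1: [0, 18]
R3 ← R3 − (5/3)·R2: [0, 0]
R4 ← R4 + (3/2)·R2: [0, 0]
2 pivots among 2 columns.
Every column is a pivot column, so the columns are linearly independent.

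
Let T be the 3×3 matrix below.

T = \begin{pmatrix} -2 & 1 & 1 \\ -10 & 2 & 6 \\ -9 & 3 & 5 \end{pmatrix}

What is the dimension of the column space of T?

2

Row reduce to echelon form.
R2 ← R2 − (5)·R1: [0, -3, 1]
R3 ← R3 − (9/2)·R1: [0, -3/2, 1/2]
R3 ← R3 − (1/2)·R2: [0, 0, 0]
Echelon form has 2 nonzero rows, so rank(T) = 2.
The column space has dimension equal to the rank: 2.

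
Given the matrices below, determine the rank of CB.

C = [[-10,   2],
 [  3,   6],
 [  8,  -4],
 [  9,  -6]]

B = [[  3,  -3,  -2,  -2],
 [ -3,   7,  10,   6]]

2

First compute CB:
[[-36,  44,  40,  32],
 [ -9,  33,  54,  30],
 [ 36, -52, -56, -40],
 [ 45, -69, -78, -54]]
Now row reduce the product.
R2 ← R2 − (1/4)·R1: [0, 22, 44, 22]
R3 ← R3 + R1: [0, -8, -16, -8]
R4 ← R4 + (5/4)·R1: [0, -14, -28, -14]
R3 ← R3 + (4/11)·R2: [0, 0, 0, 0]
R4 ← R4 + (7/11)·R2: [0, 0, 0, 0]
2 nonzero rows, so rank(CB) = 2.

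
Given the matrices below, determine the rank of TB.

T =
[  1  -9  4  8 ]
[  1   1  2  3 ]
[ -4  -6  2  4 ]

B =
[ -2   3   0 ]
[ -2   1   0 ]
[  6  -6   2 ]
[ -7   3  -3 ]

First compute TB:
[[-16,  -6, -16],
 [-13,   1,  -5],
 [  4, -18,  -8]]
Now row reduce the product.
R2 ← R2 − (13/16)·R1: [0, 47/8, 8]
R3 ← R3 + (1/4)·R1: [0, -39/2, -12]
R3 ← R3 + (156/47)·R2: [0, 0, 684/47]
3 nonzero rows, so rank(TB) = 3.

3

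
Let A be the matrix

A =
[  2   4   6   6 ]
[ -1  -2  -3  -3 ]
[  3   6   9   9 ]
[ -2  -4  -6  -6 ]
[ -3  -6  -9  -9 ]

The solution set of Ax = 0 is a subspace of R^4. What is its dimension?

Row reduce to echelon form.
R2 ← R2 + (1/2)·R1: [0, 0, 0, 0]
R3 ← R3 − (3/2)·R1: [0, 0, 0, 0]
R4 ← R4 + R1: [0, 0, 0, 0]
R5 ← R5 + (3/2)·R1: [0, 0, 0, 0]
1 nonzero row, so rank(A) = 1.
A has 4 columns; by rank–nullity, nullity = 4 − 1 = 3.

3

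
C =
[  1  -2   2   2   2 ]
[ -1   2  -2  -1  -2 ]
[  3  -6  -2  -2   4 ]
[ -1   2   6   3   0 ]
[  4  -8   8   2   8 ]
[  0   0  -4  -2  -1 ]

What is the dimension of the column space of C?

3

Row reduce to echelon form.
R2 ← R2 + R1: [0, 0, 0, 1, 0]
R3 ← R3 − (3)·R1: [0, 0, -8, -8, -2]
R4 ← R4 + R1: [0, 0, 8, 5, 2]
R5 ← R5 − (4)·R1: [0, 0, 0, -6, 0]
Swap R2 ↔ R3
R4 ← R4 + R2: [0, 0, 0, -3, 0]
R6 ← R6 − (1/2)·R2: [0, 0, 0, 2, 0]
R4 ← R4 + (3)·R3: [0, 0, 0, 0, 0]
R5 ← R5 + (6)·R3: [0, 0, 0, 0, 0]
R6 ← R6 − (2)·R3: [0, 0, 0, 0, 0]
Echelon form has 3 nonzero rows, so rank(C) = 3.
The column space has dimension equal to the rank: 3.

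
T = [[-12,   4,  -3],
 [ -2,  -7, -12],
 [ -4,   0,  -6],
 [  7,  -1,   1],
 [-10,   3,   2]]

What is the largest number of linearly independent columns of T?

Row reduce to echelon form.
R2 ← R2 − (1/6)·R1: [0, -23/3, -23/2]
R3 ← R3 − (1/3)·R1: [0, -4/3, -5]
R4 ← R4 + (7/12)·R1: [0, 4/3, -3/4]
R5 ← R5 − (5/6)·R1: [0, -1/3, 9/2]
R3 ← R3 − (4/23)·R2: [0, 0, -3]
R4 ← R4 + (4/23)·R2: [0, 0, -11/4]
R5 ← R5 − (1/23)·R2: [0, 0, 5]
R4 ← R4 − (11/12)·R3: [0, 0, 0]
R5 ← R5 + (5/3)·R3: [0, 0, 0]
Echelon form has 3 nonzero rows, so rank(T) = 3.
The rank gives the maximum number of linearly independent columns: 3.

3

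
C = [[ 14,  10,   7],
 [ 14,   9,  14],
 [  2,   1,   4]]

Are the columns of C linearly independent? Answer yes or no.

no

Row reduce C to echelon form.
R2 ← R2 − R1: [0, -1, 7]
R3 ← R3 − (1/7)·R1: [0, -3/7, 3]
R3 ← R3 − (3/7)·R2: [0, 0, 0]
2 pivots among 3 columns.
Only 2 < 3 pivot columns, so the columns are linearly dependent.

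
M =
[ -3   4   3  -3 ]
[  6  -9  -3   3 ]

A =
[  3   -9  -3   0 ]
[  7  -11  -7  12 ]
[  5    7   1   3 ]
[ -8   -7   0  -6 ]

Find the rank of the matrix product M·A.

2

First compute MA:
[[ 58,  25, -16,  75],
 [-84,   3,  42, -135]]
Now row reduce the product.
R2 ← R2 + (42/29)·R1: [0, 1137/29, 546/29, -765/29]
2 nonzero rows, so rank(MA) = 2.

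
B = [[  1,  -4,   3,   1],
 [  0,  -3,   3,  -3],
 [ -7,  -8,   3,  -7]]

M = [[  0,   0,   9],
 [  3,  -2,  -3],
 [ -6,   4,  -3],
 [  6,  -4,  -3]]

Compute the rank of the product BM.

First compute BM:
[[-24,  16,   9],
 [-45,  30,   9],
 [-84,  56, -27]]
Now row reduce the product.
R2 ← R2 − (15/8)·R1: [0, 0, -63/8]
R3 ← R3 − (7/2)·R1: [0, 0, -117/2]
R3 ← R3 − (52/7)·R2: [0, 0, 0]
2 nonzero rows, so rank(BM) = 2.

2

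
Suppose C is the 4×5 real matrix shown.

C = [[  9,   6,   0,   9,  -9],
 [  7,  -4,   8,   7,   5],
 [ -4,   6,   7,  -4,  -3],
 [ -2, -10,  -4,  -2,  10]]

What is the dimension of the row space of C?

Row reduce to echelon form.
R2 ← R2 − (7/9)·R1: [0, -26/3, 8, 0, 12]
R3 ← R3 + (4/9)·R1: [0, 26/3, 7, 0, -7]
R4 ← R4 + (2/9)·R1: [0, -26/3, -4, 0, 8]
R3 ← R3 + R2: [0, 0, 15, 0, 5]
R4 ← R4 − R2: [0, 0, -12, 0, -4]
R4 ← R4 + (4/5)·R3: [0, 0, 0, 0, 0]
Echelon form has 3 nonzero rows, so rank(C) = 3.
The row space has dimension equal to the rank: 3.

3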